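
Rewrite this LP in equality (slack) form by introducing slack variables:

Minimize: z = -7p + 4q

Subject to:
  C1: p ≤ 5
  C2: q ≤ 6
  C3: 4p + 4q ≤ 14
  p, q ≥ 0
min z = -7p + 4q

s.t.
  p + s1 = 5
  q + s2 = 6
  4p + 4q + s3 = 14
  p, q, s1, s2, s3 ≥ 0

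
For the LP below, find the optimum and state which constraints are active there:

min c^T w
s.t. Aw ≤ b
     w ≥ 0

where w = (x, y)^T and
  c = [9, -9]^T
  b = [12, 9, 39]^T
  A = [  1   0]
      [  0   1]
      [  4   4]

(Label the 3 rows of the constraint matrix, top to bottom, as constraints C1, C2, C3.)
Optimal: x = 0, y = 9
Binding: C2, x ≥ 0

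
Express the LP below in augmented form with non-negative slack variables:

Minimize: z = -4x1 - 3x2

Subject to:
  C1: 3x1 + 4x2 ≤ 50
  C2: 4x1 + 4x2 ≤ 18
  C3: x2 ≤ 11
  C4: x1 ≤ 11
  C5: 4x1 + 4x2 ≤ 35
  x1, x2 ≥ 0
min z = -4x1 - 3x2

s.t.
  3x1 + 4x2 + s1 = 50
  4x1 + 4x2 + s2 = 18
  x2 + s3 = 11
  x1 + s4 = 11
  4x1 + 4x2 + s5 = 35
  x1, x2, s1, s2, s3, s4, s5 ≥ 0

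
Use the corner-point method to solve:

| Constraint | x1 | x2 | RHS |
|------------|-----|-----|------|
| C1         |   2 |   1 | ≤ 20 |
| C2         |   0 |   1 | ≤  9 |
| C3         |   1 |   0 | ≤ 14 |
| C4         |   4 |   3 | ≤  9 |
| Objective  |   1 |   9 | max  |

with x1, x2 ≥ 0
Each vertex is the intersection of two constraint boundaries that also satisfies all remaining constraints:
  x1 = 0 and x2 = 0 → (0, 0)
  4x1 + 3x2 = 9 and x2 = 0 → (2.25, 0)
  4x1 + 3x2 = 9 and x1 = 0 → (0, 3)

Evaluating z = x1 + 9x2 at each vertex:
  (0, 0): z = 0
  (2.25, 0): z = 2.25
  (0, 3): z = 27

The maximum is at (0, 3) with z = 27.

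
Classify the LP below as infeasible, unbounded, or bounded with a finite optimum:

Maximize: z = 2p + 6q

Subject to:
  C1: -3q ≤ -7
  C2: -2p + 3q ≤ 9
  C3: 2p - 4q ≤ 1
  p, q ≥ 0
Feasible point: (0, 3) satisfies every constraint, so the LP is feasible.
Direction d = (3, 2): for each constraint row a, a·d ≤ 0 —
  (0)(3) + (-3)(2) = -6 ≤ 0
  (-2)(3) + (3)(2) = 0 ≤ 0
  (2)(3) + (-4)(2) = -2 ≤ 0
and d ≥ 0, so (0, 3) + t·d stays feasible for every t ≥ 0. Along this ray z = 2p + 6q changes by 18 per unit t, so z → +∞.

Unbounded: there is a feasible ray along which z → +∞.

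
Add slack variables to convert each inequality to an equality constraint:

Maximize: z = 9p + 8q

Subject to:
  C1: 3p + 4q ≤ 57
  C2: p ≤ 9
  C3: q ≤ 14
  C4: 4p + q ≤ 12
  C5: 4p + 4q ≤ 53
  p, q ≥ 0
max z = 9p + 8q

s.t.
  3p + 4q + s1 = 57
  p + s2 = 9
  q + s3 = 14
  4p + q + s4 = 12
  4p + 4q + s5 = 53
  p, q, s1, s2, s3, s4, s5 ≥ 0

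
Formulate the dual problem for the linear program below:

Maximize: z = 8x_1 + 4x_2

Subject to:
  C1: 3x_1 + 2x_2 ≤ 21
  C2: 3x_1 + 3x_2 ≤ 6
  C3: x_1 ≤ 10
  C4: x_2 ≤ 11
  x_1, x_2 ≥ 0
Minimize: z = 21y1 + 6y2 + 10y3 + 11y4

Subject to:
  C1: -3y1 - 3y2 - y3 ≤ -8
  C2: -2y1 - 3y2 - y4 ≤ -4
  y1, y2, y3, y4 ≥ 0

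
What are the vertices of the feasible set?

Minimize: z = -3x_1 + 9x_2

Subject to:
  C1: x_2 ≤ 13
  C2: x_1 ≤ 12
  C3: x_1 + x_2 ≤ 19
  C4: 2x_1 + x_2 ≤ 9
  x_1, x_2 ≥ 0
Each vertex is the intersection of two constraint boundaries that also satisfies all remaining constraints:
  x_1 = 0 and x_2 = 0 → (0, 0)
  2x_1 + x_2 = 9 and x_2 = 0 → (4.5, 0)
  2x_1 + x_2 = 9 and x_1 = 0 → (0, 9)

Vertices: (0, 0), (4.5, 0), (0, 9)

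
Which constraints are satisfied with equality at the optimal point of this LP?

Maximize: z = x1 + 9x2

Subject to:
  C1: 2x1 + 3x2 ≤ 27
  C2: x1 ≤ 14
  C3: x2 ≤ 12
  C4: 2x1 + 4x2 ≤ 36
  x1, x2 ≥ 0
Optimal: x1 = 0, x2 = 9
Binding: C1, C4, x1 ≥ 0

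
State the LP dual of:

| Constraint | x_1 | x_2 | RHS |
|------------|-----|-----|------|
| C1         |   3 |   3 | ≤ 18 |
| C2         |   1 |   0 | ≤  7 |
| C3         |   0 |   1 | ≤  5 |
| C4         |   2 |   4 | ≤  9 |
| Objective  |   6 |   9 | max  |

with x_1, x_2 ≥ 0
Minimize: z = 18y1 + 7y2 + 5y3 + 9y4

Subject to:
  C1: -3y1 - y2 - 2y4 ≤ -6
  C2: -3y1 - y3 - 4y4 ≤ -9
  y1, y2, y3, y4 ≥ 0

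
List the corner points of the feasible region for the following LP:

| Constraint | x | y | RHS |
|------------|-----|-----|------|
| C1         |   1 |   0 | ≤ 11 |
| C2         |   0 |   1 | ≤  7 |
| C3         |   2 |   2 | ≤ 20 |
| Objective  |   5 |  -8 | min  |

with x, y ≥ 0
Each vertex is the intersection of two constraint boundaries that also satisfies all remaining constraints:
  x = 0 and y = 0 → (0, 0)
  2x + 2y = 20 and y = 0 → (10, 0)
  y = 7 and 2x + 2y = 20 → (3, 7)
  y = 7 and x = 0 → (0, 7)

Vertices: (0, 0), (10, 0), (3, 7), (0, 7)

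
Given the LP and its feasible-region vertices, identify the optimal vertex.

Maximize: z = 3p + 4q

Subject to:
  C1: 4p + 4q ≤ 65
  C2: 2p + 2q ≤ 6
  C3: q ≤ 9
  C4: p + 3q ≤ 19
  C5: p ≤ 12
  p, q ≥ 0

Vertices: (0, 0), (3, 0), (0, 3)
(0, 3) with z = 12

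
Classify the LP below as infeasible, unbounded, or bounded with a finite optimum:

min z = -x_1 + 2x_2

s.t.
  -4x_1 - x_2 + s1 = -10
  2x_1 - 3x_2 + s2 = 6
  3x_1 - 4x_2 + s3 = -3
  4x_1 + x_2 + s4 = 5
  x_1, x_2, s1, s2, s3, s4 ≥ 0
The row 4x_1 + x_2 + s4 = 5 with s4 ≥ 0 requires 4x_1 + x_2 ≤ 5, while the row -4x_1 - x_2 + s1 = -10 with s1 ≥ 0 is equivalent to 4x_1 + x_2 ≥ 10. Together they would need 10 ≤ 4x_1 + x_2 ≤ 5, which is impossible since 10 > 5. No point satisfies all constraints.

Infeasible — the constraint set is empty.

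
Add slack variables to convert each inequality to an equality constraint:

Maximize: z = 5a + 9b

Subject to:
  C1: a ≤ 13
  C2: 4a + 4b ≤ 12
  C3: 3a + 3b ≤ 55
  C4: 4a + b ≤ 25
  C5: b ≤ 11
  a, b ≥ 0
max z = 5a + 9b

s.t.
  a + s1 = 13
  4a + 4b + s2 = 12
  3a + 3b + s3 = 55
  4a + b + s4 = 25
  b + s5 = 11
  a, b, s1, s2, s3, s4, s5 ≥ 0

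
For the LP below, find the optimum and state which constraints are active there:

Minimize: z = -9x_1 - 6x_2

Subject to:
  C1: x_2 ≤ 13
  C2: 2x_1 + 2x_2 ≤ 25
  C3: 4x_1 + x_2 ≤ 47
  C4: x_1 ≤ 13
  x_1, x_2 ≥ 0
Optimal: x_1 = 11.5, x_2 = 1
Slack at optimum:
  C1: slack = 12
  C2: slack = 0 (binding)
  C3: slack = 0 (binding)
  C4: slack = 1.5
  x_1 ≥ 0: x_1 = 11.5
  x_2 ≥ 0: x_2 = 1
Binding constraints: C2, C3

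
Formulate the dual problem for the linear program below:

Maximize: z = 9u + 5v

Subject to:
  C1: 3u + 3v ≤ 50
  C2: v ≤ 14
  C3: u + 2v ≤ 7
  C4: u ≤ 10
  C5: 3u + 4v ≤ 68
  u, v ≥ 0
Minimize: z = 50y1 + 14y2 + 7y3 + 10y4 + 68y5

Subject to:
  C1: -3y1 - y3 - y4 - 3y5 ≤ -9
  C2: -3y1 - y2 - 2y3 - 4y5 ≤ -5
  y1, y2, y3, y4, y5 ≥ 0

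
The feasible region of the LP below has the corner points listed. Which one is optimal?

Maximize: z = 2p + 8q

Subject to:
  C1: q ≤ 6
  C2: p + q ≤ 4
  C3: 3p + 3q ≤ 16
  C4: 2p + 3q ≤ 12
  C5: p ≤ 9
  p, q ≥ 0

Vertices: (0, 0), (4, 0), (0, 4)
(0, 4) with z = 32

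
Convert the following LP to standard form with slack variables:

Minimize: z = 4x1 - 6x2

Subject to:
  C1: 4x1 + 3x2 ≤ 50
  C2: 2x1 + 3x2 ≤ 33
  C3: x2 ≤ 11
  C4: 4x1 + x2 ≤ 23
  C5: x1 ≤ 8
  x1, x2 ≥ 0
min z = 4x1 - 6x2

s.t.
  4x1 + 3x2 + s1 = 50
  2x1 + 3x2 + s2 = 33
  x2 + s3 = 11
  4x1 + x2 + s4 = 23
  x1 + s5 = 8
  x1, x2, s1, s2, s3, s4, s5 ≥ 0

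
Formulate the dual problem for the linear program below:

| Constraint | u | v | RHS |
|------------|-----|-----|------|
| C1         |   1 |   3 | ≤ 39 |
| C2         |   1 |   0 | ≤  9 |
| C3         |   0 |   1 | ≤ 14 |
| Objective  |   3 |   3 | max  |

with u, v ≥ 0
Minimize: z = 39y1 + 9y2 + 14y3

Subject to:
  C1: -y1 - y2 ≤ -3
  C2: -3y1 - y3 ≤ -3
  y1, y2, y3 ≥ 0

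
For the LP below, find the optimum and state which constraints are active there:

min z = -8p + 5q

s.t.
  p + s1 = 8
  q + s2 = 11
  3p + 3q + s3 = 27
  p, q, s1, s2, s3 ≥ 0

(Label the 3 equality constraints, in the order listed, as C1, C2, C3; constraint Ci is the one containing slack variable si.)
Optimal: p = 8, q = 0
Slack at optimum:
  C1: slack = 0 (binding)
  C2: slack = 11
  C3: slack = 3
  p ≥ 0: p = 8
  q ≥ 0: q = 0 (binding)
Binding constraints: C1, q ≥ 0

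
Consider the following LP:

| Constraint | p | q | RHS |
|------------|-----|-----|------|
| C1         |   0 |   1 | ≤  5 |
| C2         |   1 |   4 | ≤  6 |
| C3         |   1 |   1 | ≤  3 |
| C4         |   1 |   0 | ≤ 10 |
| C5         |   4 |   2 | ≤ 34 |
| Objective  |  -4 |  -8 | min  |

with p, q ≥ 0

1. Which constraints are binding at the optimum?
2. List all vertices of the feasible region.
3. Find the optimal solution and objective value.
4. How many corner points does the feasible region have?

1. C2, C3
2. (0, 0), (3, 0), (2, 1), (0, 1.5)
3. p = 2, q = 1, z = -16
4. 4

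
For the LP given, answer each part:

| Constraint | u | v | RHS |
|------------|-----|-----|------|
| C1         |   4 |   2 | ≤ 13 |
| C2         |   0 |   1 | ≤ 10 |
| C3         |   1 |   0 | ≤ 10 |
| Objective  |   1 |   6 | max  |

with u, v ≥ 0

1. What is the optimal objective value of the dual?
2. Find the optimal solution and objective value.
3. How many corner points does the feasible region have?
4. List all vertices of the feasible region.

1. 39 (by strong duality, equal to the primal optimum)
2. u = 0, v = 6.5, z = 39
3. 3
4. (0, 0), (3.25, 0), (0, 6.5)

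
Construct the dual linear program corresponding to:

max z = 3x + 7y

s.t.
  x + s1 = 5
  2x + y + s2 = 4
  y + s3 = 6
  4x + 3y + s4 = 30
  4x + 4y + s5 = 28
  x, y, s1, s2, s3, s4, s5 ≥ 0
Minimize: z = 5y1 + 4y2 + 6y3 + 30y4 + 28y5

Subject to:
  C1: -y1 - 2y2 - 4y4 - 4y5 ≤ -3
  C2: -y2 - y3 - 3y4 - 4y5 ≤ -7
  y1, y2, y3, y4, y5 ≥ 0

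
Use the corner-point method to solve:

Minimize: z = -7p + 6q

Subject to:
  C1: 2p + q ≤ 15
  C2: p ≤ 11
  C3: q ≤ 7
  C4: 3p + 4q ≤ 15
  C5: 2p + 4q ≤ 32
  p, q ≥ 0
p = 5, q = 0, z = -35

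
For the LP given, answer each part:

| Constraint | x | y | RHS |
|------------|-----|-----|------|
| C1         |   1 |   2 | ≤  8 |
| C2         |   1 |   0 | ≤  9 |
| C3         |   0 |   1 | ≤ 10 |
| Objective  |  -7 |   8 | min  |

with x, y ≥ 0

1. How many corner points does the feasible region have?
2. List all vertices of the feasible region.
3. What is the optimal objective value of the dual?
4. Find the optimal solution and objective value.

1. 3
2. (0, 0), (8, 0), (0, 4)
3. -56 (by strong duality, equal to the primal optimum)
4. x = 8, y = 0, z = -56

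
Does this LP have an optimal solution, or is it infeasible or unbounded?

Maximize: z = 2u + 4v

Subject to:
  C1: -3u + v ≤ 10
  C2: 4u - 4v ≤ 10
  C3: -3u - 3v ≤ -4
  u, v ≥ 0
Feasible point: (0, 2) satisfies every constraint, so the LP is feasible.
Direction d = (1, 1): for each constraint row a, a·d ≤ 0 —
  (-3)(1) + (1)(1) = -2 ≤ 0
  (4)(1) + (-4)(1) = 0 ≤ 0
  (-3)(1) + (-3)(1) = -6 ≤ 0
and d ≥ 0, so (0, 2) + t·d stays feasible for every t ≥ 0. Along this ray z = 2u + 4v changes by 6 per unit t, so z → +∞.

Unbounded — the objective can increase without bound over the feasible region.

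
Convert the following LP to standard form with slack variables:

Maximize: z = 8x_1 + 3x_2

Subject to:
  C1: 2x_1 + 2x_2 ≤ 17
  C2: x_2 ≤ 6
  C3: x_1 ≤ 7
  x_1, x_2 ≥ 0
max z = 8x_1 + 3x_2

s.t.
  2x_1 + 2x_2 + s1 = 17
  x_2 + s2 = 6
  x_1 + s3 = 7
  x_1, x_2, s1, s2, s3 ≥ 0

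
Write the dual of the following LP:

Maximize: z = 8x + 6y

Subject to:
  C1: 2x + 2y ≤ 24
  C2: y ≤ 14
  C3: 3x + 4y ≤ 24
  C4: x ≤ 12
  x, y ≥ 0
Minimize: z = 24y1 + 14y2 + 24y3 + 12y4

Subject to:
  C1: -2y1 - 3y3 - y4 ≤ -8
  C2: -2y1 - y2 - 4y3 ≤ -6
  y1, y2, y3, y4 ≥ 0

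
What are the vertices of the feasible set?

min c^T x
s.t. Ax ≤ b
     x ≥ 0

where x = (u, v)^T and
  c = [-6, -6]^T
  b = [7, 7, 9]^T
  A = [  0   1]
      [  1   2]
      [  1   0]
Each vertex is the intersection of two constraint boundaries that also satisfies all remaining constraints:
  u = 0 and v = 0 → (0, 0)
  u + 2v = 7 and v = 0 → (7, 0)
  u + 2v = 7 and u = 0 → (0, 3.5)

Vertices: (0, 0), (7, 0), (0, 3.5)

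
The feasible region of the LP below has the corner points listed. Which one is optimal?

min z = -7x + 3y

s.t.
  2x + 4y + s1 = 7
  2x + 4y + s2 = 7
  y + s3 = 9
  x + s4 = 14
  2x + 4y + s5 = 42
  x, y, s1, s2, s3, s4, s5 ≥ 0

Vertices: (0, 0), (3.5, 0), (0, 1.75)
(3.5, 0) with z = -24.5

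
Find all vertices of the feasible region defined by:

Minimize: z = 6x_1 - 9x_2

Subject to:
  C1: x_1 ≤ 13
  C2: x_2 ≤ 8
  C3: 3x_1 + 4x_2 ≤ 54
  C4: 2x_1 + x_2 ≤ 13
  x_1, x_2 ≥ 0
Each vertex is the intersection of two constraint boundaries that also satisfies all remaining constraints:
  x_1 = 0 and x_2 = 0 → (0, 0)
  2x_1 + x_2 = 13 and x_2 = 0 → (6.5, 0)
  x_2 = 8 and 2x_1 + x_2 = 13 → (2.5, 8)
  x_2 = 8 and x_1 = 0 → (0, 8)

Vertices: (0, 0), (6.5, 0), (2.5, 8), (0, 8)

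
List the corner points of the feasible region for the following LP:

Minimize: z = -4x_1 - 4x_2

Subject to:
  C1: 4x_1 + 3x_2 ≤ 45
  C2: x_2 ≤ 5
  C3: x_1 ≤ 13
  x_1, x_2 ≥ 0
Each vertex is the intersection of two constraint boundaries that also satisfies all remaining constraints:
  x_1 = 0 and x_2 = 0 → (0, 0)
  4x_1 + 3x_2 = 45 and x_2 = 0 → (11.25, 0)
  4x_1 + 3x_2 = 45 and x_2 = 5 → (7.5, 5)
  x_2 = 5 and x_1 = 0 → (0, 5)

Vertices: (0, 0), (11.25, 0), (7.5, 5), (0, 5)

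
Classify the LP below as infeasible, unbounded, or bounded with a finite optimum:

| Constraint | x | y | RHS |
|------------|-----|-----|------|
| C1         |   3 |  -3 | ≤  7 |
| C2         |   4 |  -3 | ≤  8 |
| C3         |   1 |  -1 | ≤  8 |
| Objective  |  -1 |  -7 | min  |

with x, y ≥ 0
Feasible point: (0, 0) satisfies every constraint, so the LP is feasible.
Direction d = (0, 1): for each constraint row a, a·d ≤ 0 —
  (3)(0) + (-3)(1) = -3 ≤ 0
  (4)(0) + (-3)(1) = -3 ≤ 0
  (1)(0) + (-1)(1) = -1 ≤ 0
and d ≥ 0, so (0, 0) + t·d stays feasible for every t ≥ 0. Along this ray z = -x - 7y changes by -7 per unit t, so z → −∞.

Unbounded — the objective can decrease without bound over the feasible region.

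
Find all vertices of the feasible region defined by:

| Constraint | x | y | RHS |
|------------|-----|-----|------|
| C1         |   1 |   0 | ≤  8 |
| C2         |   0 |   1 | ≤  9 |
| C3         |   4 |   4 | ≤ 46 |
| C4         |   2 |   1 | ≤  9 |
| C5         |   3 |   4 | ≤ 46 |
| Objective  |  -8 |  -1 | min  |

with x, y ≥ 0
Each vertex is the intersection of two constraint boundaries that also satisfies all remaining constraints:
  x = 0 and y = 0 → (0, 0)
  2x + y = 9 and y = 0 → (4.5, 0)
  y = 9 and 2x + y = 9 → (0, 9)

Vertices: (0, 0), (4.5, 0), (0, 9)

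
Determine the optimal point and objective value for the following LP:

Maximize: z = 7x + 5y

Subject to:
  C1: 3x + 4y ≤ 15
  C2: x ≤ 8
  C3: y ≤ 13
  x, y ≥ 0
x = 5, y = 0, z = 35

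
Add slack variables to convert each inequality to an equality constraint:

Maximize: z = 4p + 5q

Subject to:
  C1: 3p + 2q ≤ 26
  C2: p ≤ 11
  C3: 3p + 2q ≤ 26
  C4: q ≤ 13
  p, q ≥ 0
max z = 4p + 5q

s.t.
  3p + 2q + s1 = 26
  p + s2 = 11
  3p + 2q + s3 = 26
  q + s4 = 13
  p, q, s1, s2, s3, s4 ≥ 0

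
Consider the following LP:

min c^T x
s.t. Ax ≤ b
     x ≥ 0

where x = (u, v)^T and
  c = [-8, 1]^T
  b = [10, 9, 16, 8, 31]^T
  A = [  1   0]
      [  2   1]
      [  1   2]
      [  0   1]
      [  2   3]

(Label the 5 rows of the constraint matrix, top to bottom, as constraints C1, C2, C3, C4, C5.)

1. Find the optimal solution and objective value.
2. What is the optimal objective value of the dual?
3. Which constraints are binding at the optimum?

1. u = 4.5, v = 0, z = -36
2. -36 (by strong duality, equal to the primal optimum)
3. C2, v ≥ 0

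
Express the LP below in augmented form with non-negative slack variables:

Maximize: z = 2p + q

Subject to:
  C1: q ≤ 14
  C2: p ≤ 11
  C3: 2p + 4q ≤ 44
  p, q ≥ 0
max z = 2p + q

s.t.
  q + s1 = 14
  p + s2 = 11
  2p + 4q + s3 = 44
  p, q, s1, s2, s3 ≥ 0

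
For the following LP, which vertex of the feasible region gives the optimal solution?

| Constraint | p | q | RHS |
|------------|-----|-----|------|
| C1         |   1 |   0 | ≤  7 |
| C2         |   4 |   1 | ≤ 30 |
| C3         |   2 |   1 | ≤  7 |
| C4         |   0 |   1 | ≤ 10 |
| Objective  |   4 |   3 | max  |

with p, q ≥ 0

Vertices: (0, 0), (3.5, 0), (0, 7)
Evaluating z = 4p + 3q at each vertex:
  (0, 0): z = 0
  (3.5, 0): z = 14
  (0, 7): z = 21

The largest value is z = 21, attained at (0, 7).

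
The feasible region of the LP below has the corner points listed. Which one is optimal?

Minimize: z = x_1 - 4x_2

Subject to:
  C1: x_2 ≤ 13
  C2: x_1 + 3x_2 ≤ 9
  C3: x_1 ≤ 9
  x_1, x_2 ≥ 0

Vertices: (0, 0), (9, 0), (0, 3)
Evaluating z = x_1 - 4x_2 at each vertex:
  (0, 0): z = 0
  (9, 0): z = 9
  (0, 3): z = -12

The smallest value is z = -12, attained at (0, 3).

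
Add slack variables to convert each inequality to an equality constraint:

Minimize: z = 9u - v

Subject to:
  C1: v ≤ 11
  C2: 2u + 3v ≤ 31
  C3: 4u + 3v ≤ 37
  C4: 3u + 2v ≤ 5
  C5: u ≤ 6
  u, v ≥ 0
min z = 9u - v

s.t.
  v + s1 = 11
  2u + 3v + s2 = 31
  4u + 3v + s3 = 37
  3u + 2v + s4 = 5
  u + s5 = 6
  u, v, s1, s2, s3, s4, s5 ≥ 0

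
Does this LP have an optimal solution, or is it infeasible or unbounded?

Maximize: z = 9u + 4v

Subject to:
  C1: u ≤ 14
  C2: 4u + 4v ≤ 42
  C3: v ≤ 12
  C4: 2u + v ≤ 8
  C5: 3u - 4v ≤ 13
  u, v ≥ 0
The point (4, 0) satisfies every constraint, so the LP is feasible; the constraints give u ≤ 14 and v ≤ 12, which with u, v ≥ 0 keep the feasible region inside a bounded box. A feasible, bounded LP attains a finite optimum at a vertex.

The LP has an optimal solution: (4, 0) with z = 36.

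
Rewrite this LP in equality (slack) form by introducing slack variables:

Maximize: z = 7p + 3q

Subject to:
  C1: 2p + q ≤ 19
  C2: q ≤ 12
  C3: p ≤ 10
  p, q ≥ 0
max z = 7p + 3q

s.t.
  2p + q + s1 = 19
  q + s2 = 12
  p + s3 = 10
  p, q, s1, s2, s3 ≥ 0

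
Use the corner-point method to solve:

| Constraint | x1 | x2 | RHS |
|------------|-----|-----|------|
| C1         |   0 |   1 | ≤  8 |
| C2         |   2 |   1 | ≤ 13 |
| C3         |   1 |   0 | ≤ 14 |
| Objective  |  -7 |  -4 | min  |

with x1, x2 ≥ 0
Each vertex is the intersection of two constraint boundaries that also satisfies all remaining constraints:
  x1 = 0 and x2 = 0 → (0, 0)
  2x1 + x2 = 13 and x2 = 0 → (6.5, 0)
  x2 = 8 and 2x1 + x2 = 13 → (2.5, 8)
  x2 = 8 and x1 = 0 → (0, 8)

Evaluating z = -7x1 - 4x2 at each vertex:
  (0, 0): z = 0
  (6.5, 0): z = -45.5
  (2.5, 8): z = -49.5
  (0, 8): z = -32

The minimum is at (2.5, 8) with z = -49.5.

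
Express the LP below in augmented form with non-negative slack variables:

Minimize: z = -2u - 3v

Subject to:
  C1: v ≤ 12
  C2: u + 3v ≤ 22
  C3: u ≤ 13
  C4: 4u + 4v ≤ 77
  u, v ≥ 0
min z = -2u - 3v

s.t.
  v + s1 = 12
  u + 3v + s2 = 22
  u + s3 = 13
  4u + 4v + s4 = 77
  u, v, s1, s2, s3, s4 ≥ 0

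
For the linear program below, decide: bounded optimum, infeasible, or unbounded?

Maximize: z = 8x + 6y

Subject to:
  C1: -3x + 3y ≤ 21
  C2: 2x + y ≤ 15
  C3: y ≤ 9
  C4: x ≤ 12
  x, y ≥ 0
The point (3, 9) satisfies every constraint, so the LP is feasible; the constraints give x ≤ 12 and y ≤ 9, which with x, y ≥ 0 keep the feasible region inside a bounded box. A feasible, bounded LP attains a finite optimum at a vertex.

Evaluating z = 8x + 6y at each vertex:
  (0, 0): z = 0
  (7.5, 0): z = 60
  (3, 9): z = 78
  (2, 9): z = 70
  (0, 7): z = 42

The LP has an optimal solution: (3, 9) with z = 78.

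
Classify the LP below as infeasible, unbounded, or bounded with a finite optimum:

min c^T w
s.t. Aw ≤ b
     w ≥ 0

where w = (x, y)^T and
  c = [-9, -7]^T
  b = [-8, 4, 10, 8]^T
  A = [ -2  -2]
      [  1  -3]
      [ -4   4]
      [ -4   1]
Feasible point: (1, 3) satisfies every constraint, so the LP is feasible.
Direction d = (1, 1): for each constraint row a, a·d ≤ 0 —
  (-2)(1) + (-2)(1) = -4 ≤ 0
  (1)(1) + (-3)(1) = -2 ≤ 0
  (-4)(1) + (4)(1) = 0 ≤ 0
  (-4)(1) + (1)(1) = -3 ≤ 0
and d ≥ 0, so (1, 3) + t·d stays feasible for every t ≥ 0. Along this ray z = -9x - 7y changes by -16 per unit t, so z → −∞.

Unbounded: there is a feasible ray along which z → −∞.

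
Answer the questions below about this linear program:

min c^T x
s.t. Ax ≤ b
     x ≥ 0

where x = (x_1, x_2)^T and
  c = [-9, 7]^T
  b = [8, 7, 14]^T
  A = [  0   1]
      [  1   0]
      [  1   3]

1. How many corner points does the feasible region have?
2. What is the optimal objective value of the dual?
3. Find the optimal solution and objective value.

1. 4
2. -63 (by strong duality, equal to the primal optimum)
3. x_1 = 7, x_2 = 0, z = -63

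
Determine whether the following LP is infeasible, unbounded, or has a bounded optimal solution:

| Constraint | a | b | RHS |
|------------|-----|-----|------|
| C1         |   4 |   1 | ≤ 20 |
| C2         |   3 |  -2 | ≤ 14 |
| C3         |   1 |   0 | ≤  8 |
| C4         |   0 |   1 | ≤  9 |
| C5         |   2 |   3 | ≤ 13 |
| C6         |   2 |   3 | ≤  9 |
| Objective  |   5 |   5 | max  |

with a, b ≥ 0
The point (4.5, 0) satisfies every constraint, so the LP is feasible; the constraints give a ≤ 8 and b ≤ 9, which with a, b ≥ 0 keep the feasible region inside a bounded box. A feasible, bounded LP attains a finite optimum at a vertex.

The LP has an optimal solution: (4.5, 0) with z = 22.5.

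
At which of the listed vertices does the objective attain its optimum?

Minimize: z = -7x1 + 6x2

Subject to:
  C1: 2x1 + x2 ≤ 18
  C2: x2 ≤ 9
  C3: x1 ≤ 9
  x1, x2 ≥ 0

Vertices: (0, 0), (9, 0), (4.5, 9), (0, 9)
Evaluating z = -7x1 + 6x2 at each vertex:
  (0, 0): z = 0
  (9, 0): z = -63
  (4.5, 9): z = 22.5
  (0, 9): z = 54

The smallest value is z = -63, attained at (9, 0).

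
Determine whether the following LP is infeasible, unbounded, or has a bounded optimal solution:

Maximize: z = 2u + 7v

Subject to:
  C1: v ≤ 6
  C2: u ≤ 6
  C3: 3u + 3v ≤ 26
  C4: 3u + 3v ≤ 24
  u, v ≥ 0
The point (2, 6) satisfies every constraint, so the LP is feasible; the constraints give u ≤ 6 and v ≤ 6, which with u, v ≥ 0 keep the feasible region inside a bounded box. A feasible, bounded LP attains a finite optimum at a vertex.

Evaluating z = 2u + 7v at each vertex:
  (0, 0): z = 0
  (6, 0): z = 12
  (6, 2): z = 26
  (2, 6): z = 46
  (0, 6): z = 42

The LP has an optimal solution: (2, 6) with z = 46.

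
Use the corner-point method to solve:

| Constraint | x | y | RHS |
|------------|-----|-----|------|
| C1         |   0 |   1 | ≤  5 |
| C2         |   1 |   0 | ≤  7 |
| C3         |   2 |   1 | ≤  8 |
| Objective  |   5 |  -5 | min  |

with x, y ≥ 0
x = 0, y = 5, z = -25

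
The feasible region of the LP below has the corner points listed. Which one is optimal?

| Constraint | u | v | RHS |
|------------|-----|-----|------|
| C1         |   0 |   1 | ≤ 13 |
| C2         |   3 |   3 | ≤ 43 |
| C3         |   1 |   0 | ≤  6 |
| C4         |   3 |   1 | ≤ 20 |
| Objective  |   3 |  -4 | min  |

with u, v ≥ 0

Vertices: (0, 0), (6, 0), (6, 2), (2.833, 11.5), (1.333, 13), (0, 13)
Evaluating z = 3u - 4v at each vertex:
  (0, 0): z = 0
  (6, 0): z = 18
  (6, 2): z = 10
  (2.833, 11.5): z = -37.5
  (1.333, 13): z = -48
  (0, 13): z = -52

The smallest value is z = -52, attained at (0, 13).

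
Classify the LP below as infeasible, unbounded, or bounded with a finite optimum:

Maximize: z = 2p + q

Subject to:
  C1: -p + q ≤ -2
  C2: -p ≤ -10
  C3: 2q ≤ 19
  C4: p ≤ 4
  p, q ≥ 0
C4 requires p ≤ 4, while C2 (-p ≤ -10) is equivalent to p ≥ 10. Together they would need 10 ≤ p ≤ 4, which is impossible since 10 > 4. No point satisfies all constraints.

Infeasible — the constraint set is empty.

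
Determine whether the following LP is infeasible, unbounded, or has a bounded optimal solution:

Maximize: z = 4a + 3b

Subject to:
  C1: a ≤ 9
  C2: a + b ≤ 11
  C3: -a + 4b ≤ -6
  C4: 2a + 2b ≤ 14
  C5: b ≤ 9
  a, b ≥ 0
The point (7, 0) satisfies every constraint, so the LP is feasible; the constraints give a ≤ 9 and b ≤ 9, which with a, b ≥ 0 keep the feasible region inside a bounded box. A feasible, bounded LP attains a finite optimum at a vertex.

Evaluating z = 4a + 3b at each vertex:
  (6, 0): z = 24
  (7, 0): z = 28
  (6.8, 0.2): z = 27.8

Bounded optimum: z* = 28 at (7, 0).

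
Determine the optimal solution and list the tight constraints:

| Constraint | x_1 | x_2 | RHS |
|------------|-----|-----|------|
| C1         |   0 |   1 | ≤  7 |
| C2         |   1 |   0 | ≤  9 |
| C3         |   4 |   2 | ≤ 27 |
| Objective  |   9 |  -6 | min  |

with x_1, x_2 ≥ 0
Optimal: x_1 = 0, x_2 = 7
Slack at optimum:
  C1: slack = 0 (binding)
  C2: slack = 9
  C3: slack = 13
  x_1 ≥ 0: x_1 = 0 (binding)
  x_2 ≥ 0: x_2 = 7
Binding constraints: C1, x_1 ≥ 0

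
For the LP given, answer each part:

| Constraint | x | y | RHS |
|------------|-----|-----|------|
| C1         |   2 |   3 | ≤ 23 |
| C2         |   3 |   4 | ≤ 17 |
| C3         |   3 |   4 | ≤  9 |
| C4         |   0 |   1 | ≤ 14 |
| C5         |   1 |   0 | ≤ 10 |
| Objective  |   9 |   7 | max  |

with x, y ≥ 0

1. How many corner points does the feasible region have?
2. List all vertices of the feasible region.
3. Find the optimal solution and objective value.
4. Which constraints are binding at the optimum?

1. 3
2. (0, 0), (3, 0), (0, 2.25)
3. x = 3, y = 0, z = 27
4. C3, y ≥ 0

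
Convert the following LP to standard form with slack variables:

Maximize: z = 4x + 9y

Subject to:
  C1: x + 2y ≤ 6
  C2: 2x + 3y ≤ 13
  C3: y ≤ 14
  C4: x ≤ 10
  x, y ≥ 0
max z = 4x + 9y

s.t.
  x + 2y + s1 = 6
  2x + 3y + s2 = 13
  y + s3 = 14
  x + s4 = 10
  x, y, s1, s2, s3, s4 ≥ 0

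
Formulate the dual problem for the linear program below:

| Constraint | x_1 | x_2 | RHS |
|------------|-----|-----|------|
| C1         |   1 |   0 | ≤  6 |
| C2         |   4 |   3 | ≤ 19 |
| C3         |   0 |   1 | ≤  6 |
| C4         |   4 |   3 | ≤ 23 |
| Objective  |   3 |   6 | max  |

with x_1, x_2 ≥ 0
Minimize: z = 6y1 + 19y2 + 6y3 + 23y4

Subject to:
  C1: -y1 - 4y2 - 4y4 ≤ -3
  C2: -3y2 - y3 - 3y4 ≤ -6
  y1, y2, y3, y4 ≥ 0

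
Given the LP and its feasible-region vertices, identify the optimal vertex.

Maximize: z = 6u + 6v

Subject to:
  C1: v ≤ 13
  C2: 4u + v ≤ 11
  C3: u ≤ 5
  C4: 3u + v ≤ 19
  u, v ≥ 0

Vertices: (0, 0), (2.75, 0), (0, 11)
Evaluating z = 6u + 6v at each vertex:
  (0, 0): z = 0
  (2.75, 0): z = 16.5
  (0, 11): z = 66

The largest value is z = 66, attained at (0, 11).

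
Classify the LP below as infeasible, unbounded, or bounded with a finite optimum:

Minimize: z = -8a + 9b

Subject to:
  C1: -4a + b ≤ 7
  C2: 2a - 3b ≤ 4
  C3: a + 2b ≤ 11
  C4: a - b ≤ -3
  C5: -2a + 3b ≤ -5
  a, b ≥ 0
C2 requires 2a - 3b ≤ 4, while C5 (-2a + 3b ≤ -5) is equivalent to 2a - 3b ≥ 5. Together they would need 5 ≤ 2a - 3b ≤ 4, which is impossible since 5 > 4. No point satisfies all constraints.

Infeasible: no point satisfies all constraints simultaneously.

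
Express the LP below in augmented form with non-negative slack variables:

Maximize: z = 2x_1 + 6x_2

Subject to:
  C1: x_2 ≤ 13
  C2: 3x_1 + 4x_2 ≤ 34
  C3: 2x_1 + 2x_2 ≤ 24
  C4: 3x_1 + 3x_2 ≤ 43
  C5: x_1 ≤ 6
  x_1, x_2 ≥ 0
max z = 2x_1 + 6x_2

s.t.
  x_2 + s1 = 13
  3x_1 + 4x_2 + s2 = 34
  2x_1 + 2x_2 + s3 = 24
  3x_1 + 3x_2 + s4 = 43
  x_1 + s5 = 6
  x_1, x_2, s1, s2, s3, s4, s5 ≥ 0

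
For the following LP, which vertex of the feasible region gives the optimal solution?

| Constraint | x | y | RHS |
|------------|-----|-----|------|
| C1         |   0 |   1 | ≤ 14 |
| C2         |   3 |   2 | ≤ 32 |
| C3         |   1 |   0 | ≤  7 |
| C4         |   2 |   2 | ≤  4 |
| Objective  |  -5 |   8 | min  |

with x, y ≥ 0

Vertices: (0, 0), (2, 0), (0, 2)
(2, 0) with z = -10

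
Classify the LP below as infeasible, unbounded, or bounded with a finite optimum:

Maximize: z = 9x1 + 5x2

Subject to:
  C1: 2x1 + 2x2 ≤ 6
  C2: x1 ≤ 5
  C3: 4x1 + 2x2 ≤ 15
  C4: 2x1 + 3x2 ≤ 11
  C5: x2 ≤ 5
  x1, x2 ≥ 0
The point (3, 0) satisfies every constraint, so the LP is feasible; the constraints give x1 ≤ 5 and x2 ≤ 5, which with x1, x2 ≥ 0 keep the feasible region inside a bounded box. A feasible, bounded LP attains a finite optimum at a vertex.

Feasible with finite optimum z* = 27 at (3, 0).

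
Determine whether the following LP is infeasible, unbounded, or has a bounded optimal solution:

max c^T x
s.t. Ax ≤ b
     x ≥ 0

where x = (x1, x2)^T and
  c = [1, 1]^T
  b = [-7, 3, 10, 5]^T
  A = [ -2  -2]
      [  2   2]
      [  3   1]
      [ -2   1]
One constraint requires 2x1 + 2x2 ≤ 3, while the constraint -2x1 - 2x2 ≤ -7 is equivalent to 2x1 + 2x2 ≥ 7. Together they would need 7 ≤ 2x1 + 2x2 ≤ 3, which is impossible since 7 > 3. No point satisfies all constraints.

The feasible region is empty; the LP is infeasible.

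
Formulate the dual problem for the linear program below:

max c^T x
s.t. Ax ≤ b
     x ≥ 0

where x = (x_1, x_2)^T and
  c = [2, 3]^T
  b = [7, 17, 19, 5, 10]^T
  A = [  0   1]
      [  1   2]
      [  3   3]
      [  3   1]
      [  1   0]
Minimize: z = 7y1 + 17y2 + 19y3 + 5y4 + 10y5

Subject to:
  C1: -y2 - 3y3 - 3y4 - y5 ≤ -2
  C2: -y1 - 2y2 - 3y3 - y4 ≤ -3
  y1, y2, y3, y4, y5 ≥ 0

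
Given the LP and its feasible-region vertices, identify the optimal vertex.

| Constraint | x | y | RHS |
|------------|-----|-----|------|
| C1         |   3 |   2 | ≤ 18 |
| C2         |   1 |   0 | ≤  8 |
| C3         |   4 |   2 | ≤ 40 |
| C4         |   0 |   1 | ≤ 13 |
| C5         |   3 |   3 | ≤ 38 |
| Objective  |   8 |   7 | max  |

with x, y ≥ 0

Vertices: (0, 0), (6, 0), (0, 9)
(0, 9) with z = 63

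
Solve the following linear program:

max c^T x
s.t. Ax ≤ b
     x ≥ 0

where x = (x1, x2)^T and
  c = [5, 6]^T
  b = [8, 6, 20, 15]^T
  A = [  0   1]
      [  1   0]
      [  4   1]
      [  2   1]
x1 = 3, x2 = 8, z = 63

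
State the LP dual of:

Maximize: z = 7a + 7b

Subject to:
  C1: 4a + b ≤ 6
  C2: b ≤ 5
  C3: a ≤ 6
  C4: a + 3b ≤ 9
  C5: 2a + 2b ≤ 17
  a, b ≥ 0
Minimize: z = 6y1 + 5y2 + 6y3 + 9y4 + 17y5

Subject to:
  C1: -4y1 - y3 - y4 - 2y5 ≤ -7
  C2: -y1 - y2 - 3y4 - 2y5 ≤ -7
  y1, y2, y3, y4, y5 ≥ 0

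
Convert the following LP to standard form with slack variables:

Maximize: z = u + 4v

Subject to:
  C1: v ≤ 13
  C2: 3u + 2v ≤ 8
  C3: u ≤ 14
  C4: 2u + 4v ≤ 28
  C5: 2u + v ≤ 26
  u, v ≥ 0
max z = u + 4v

s.t.
  v + s1 = 13
  3u + 2v + s2 = 8
  u + s3 = 14
  2u + 4v + s4 = 28
  2u + v + s5 = 26
  u, v, s1, s2, s3, s4, s5 ≥ 0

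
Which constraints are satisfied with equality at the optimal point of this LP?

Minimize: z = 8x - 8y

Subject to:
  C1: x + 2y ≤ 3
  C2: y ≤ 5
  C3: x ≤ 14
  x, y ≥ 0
Optimal: x = 0, y = 1.5
Binding: C1, x ≥ 0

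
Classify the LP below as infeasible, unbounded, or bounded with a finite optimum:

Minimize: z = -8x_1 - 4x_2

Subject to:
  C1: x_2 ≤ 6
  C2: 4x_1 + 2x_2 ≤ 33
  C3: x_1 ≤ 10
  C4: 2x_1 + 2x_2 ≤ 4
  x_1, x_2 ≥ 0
The point (2, 0) satisfies every constraint, so the LP is feasible; the constraints give x_1 ≤ 10 and x_2 ≤ 6, which with x_1, x_2 ≥ 0 keep the feasible region inside a bounded box. A feasible, bounded LP attains a finite optimum at a vertex.

The LP has an optimal solution: (2, 0) with z = -16.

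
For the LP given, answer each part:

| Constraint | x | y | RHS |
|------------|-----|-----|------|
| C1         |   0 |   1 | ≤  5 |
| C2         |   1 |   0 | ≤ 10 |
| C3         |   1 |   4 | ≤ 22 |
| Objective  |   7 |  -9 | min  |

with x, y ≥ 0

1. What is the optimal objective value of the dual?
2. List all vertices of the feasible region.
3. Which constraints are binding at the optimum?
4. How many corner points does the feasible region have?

1. -45 (by strong duality, equal to the primal optimum)
2. (0, 0), (10, 0), (10, 3), (2, 5), (0, 5)
3. C1, x ≥ 0
4. 5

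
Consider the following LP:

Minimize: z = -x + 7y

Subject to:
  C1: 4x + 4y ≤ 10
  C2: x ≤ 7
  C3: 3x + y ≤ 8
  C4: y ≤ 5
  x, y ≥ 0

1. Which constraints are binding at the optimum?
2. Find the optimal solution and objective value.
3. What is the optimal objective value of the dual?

1. C1, y ≥ 0
2. x = 2.5, y = 0, z = -2.5
3. -2.5 (by strong duality, equal to the primal optimum)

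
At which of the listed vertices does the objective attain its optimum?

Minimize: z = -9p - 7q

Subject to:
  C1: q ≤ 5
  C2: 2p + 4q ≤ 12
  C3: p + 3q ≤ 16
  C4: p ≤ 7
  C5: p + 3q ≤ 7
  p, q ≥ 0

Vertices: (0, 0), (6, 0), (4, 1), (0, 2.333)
Evaluating z = -9p - 7q at each vertex:
  (0, 0): z = 0
  (6, 0): z = -54
  (4, 1): z = -43
  (0, 2.333): z = -16.33

The smallest value is z = -54, attained at (6, 0).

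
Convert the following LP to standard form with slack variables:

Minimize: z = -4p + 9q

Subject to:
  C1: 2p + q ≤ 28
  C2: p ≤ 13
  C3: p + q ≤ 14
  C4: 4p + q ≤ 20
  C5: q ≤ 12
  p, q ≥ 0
min z = -4p + 9q

s.t.
  2p + q + s1 = 28
  p + s2 = 13
  p + q + s3 = 14
  4p + q + s4 = 20
  q + s5 = 12
  p, q, s1, s2, s3, s4, s5 ≥ 0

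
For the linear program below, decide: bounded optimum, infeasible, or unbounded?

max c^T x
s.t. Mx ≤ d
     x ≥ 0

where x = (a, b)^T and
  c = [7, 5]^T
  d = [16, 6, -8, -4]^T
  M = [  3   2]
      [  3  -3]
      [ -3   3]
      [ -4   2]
One constraint requires 3a - 3b ≤ 6, while the constraint -3a + 3b ≤ -8 is equivalent to 3a - 3b ≥ 8. Together they would need 8 ≤ 3a - 3b ≤ 6, which is impossible since 8 > 6. No point satisfies all constraints.

Infeasible: no point satisfies all constraints simultaneously.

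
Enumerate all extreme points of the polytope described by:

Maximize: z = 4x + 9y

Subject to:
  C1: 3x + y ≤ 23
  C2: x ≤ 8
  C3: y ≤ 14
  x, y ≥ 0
Each vertex is the intersection of two constraint boundaries that also satisfies all remaining constraints:
  x = 0 and y = 0 → (0, 0)
  3x + y = 23 and y = 0 → (7.667, 0)
  3x + y = 23 and y = 14 → (3, 14)
  y = 14 and x = 0 → (0, 14)

Vertices: (0, 0), (7.667, 0), (3, 14), (0, 14)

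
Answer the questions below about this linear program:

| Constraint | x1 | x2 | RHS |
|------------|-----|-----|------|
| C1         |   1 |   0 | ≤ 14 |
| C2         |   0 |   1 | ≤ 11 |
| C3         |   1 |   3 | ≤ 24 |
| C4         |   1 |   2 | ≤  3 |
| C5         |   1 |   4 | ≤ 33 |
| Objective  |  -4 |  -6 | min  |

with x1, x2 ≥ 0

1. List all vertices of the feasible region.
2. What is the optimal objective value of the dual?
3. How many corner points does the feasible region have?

1. (0, 0), (3, 0), (0, 1.5)
2. -12 (by strong duality, equal to the primal optimum)
3. 3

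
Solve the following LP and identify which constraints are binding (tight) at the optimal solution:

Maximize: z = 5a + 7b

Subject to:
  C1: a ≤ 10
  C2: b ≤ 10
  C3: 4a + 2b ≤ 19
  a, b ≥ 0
Optimal: a = 0, b = 9.5
Slack at optimum:
  C1: slack = 10
  C2: slack = 0.5
  C3: slack = 0 (binding)
  a ≥ 0: a = 0 (binding)
  b ≥ 0: b = 9.5
Binding constraints: C3, a ≥ 0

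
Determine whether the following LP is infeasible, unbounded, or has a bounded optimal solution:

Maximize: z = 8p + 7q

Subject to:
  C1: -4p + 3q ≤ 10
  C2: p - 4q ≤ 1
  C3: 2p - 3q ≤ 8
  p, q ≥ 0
Feasible point: (0, 0) satisfies every constraint, so the LP is feasible.
Direction d = (1, 1): for each constraint row a, a·d ≤ 0 —
  (-4)(1) + (3)(1) = -1 ≤ 0
  (1)(1) + (-4)(1) = -3 ≤ 0
  (2)(1) + (-3)(1) = -1 ≤ 0
and d ≥ 0, so (0, 0) + t·d stays feasible for every t ≥ 0. Along this ray z = 8p + 7q changes by 15 per unit t, so z → +∞.

Unbounded — the objective can increase without bound over the feasible region.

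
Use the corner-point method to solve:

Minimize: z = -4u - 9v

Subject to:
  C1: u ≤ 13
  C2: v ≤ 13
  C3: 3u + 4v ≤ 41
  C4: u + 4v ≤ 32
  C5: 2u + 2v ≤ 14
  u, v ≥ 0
Each vertex is the intersection of two constraint boundaries that also satisfies all remaining constraints:
  u = 0 and v = 0 → (0, 0)
  2u + 2v = 14 and v = 0 → (7, 0)
  2u + 2v = 14 and u = 0 → (0, 7)

Evaluating z = -4u - 9v at each vertex:
  (0, 0): z = 0
  (7, 0): z = -28
  (0, 7): z = -63

The minimum is at (0, 7) with z = -63.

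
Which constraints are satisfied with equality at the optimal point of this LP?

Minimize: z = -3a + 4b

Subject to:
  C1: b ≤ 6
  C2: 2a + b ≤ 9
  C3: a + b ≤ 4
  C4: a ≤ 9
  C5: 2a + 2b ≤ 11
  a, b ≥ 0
Optimal: a = 4, b = 0
Slack at optimum:
  C1: slack = 6
  C2: slack = 1
  C3: slack = 0 (binding)
  C4: slack = 5
  C5: slack = 3
  a ≥ 0: a = 4
  b ≥ 0: b = 0 (binding)
Binding constraints: C3, b ≥ 0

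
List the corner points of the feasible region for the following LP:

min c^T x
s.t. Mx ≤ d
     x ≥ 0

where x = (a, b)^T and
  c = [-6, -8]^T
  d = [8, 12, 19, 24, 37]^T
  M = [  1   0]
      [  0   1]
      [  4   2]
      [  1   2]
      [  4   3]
Each vertex is the intersection of two constraint boundaries that also satisfies all remaining constraints:
  a = 0 and b = 0 → (0, 0)
  4a + 2b = 19 and b = 0 → (4.75, 0)
  4a + 2b = 19 and a = 0 → (0, 9.5)

Vertices: (0, 0), (4.75, 0), (0, 9.5)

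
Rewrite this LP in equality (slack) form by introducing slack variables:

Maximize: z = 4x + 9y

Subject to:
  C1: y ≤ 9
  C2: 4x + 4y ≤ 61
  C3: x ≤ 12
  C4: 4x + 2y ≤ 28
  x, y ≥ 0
max z = 4x + 9y

s.t.
  y + s1 = 9
  4x + 4y + s2 = 61
  x + s3 = 12
  4x + 2y + s4 = 28
  x, y, s1, s2, s3, s4 ≥ 0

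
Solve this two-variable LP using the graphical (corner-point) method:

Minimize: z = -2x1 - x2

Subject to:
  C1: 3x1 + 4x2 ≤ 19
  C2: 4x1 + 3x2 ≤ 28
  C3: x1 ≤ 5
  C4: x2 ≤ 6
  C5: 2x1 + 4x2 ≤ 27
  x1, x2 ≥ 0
Each vertex is the intersection of two constraint boundaries that also satisfies all remaining constraints:
  x1 = 0 and x2 = 0 → (0, 0)
  x1 = 5 and x2 = 0 → (5, 0)
  3x1 + 4x2 = 19 and x1 = 5 → (5, 1)
  3x1 + 4x2 = 19 and x1 = 0 → (0, 4.75)

Evaluating z = -2x1 - x2 at each vertex:
  (0, 0): z = 0
  (5, 0): z = -10
  (5, 1): z = -11
  (0, 4.75): z = -4.75

The minimum is at (5, 1) with z = -11.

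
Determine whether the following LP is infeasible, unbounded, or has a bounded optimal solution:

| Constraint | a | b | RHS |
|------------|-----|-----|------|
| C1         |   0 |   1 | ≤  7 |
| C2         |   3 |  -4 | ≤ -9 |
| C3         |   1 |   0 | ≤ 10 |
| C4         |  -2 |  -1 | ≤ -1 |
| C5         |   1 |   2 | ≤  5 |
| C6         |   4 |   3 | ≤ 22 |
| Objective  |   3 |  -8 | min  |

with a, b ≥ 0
The point (0, 2.5) satisfies every constraint, so the LP is feasible; the constraints give a ≤ 10 and b ≤ 7, which with a, b ≥ 0 keep the feasible region inside a bounded box. A feasible, bounded LP attains a finite optimum at a vertex.

The LP has an optimal solution: (0, 2.5) with z = -20.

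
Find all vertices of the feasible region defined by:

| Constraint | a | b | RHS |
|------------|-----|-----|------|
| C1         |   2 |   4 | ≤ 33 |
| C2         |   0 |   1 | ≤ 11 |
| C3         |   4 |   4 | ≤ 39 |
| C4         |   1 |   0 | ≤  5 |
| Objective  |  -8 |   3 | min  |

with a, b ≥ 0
Each vertex is the intersection of two constraint boundaries that also satisfies all remaining constraints:
  a = 0 and b = 0 → (0, 0)
  a = 5 and b = 0 → (5, 0)
  4a + 4b = 39 and a = 5 → (5, 4.75)
  2a + 4b = 33 and 4a + 4b = 39 → (3, 6.75)
  2a + 4b = 33 and a = 0 → (0, 8.25)

Vertices: (0, 0), (5, 0), (5, 4.75), (3, 6.75), (0, 8.25)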